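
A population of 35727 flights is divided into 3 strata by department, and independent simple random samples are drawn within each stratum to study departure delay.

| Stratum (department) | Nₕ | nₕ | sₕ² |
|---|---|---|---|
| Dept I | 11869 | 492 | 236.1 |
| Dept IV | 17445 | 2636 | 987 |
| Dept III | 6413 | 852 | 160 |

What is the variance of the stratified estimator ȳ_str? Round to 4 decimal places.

Var(ȳ_str) = Σₕ Wₕ²(1 − fₕ)sₕ²/nₕ with Wₕ = Nₕ/N, N = 35727.
Dept I: Wₕ = 0.33221373; term = 0.33221373²·(1 − 0.04145252)·236.1/492 = 0.050766786.
Dept IV: Wₕ = 0.48828617; term = 0.48828617²·(1 − 0.15110347)·987/2636 = 0.075783621.
Dept III: Wₕ = 0.17950010; term = 0.17950010²·(1 − 0.13285514)·160/852 = 0.0052468835.
Sum = 0.13179729.

0.1318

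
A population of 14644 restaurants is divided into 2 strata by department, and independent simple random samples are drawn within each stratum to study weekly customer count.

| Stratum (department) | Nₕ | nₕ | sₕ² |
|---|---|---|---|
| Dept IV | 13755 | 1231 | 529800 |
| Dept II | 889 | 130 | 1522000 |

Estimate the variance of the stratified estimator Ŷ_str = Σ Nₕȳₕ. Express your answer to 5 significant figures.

8.2041 × 10^10

Var(Ŷ_str) = Σₕ Nₕ²(1 − fₕ)sₕ²/nₕ.
Dept IV: 13755²·(1 − 1231/13755)·529800/1231 = 7.4140849 × 10^10.
Dept II: 889²·(1 − 130/889)·1522000/130 = 7.8997771 × 10^9.
Sum = 8.2040626 × 10^10.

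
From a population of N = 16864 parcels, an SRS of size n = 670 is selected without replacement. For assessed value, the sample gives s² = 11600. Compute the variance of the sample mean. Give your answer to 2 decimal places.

Under SRS without replacement, Var(ȳ) = (1 − f)·s²/n with f = n/N = 670/16864 = 0.03972960.
Var(ȳ) = (1 − 0.03972960)·11600/670 = 0.96027040·17.313433 = 16.625577.

16.63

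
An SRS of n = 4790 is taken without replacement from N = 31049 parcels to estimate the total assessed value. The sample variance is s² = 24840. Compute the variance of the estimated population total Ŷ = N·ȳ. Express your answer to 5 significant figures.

Var(Ŷ) = N²·Var(ȳ) = N²·(1 − n/N)·s²/n.
f = 4790/31049 = 0.15427228; Var(ȳ) = 0.84572772·24840/4790 = 4.385778.
Var(Ŷ) = 31049² · 4.385778 = 4.2280672 × 10^9.

4.2281 × 10^9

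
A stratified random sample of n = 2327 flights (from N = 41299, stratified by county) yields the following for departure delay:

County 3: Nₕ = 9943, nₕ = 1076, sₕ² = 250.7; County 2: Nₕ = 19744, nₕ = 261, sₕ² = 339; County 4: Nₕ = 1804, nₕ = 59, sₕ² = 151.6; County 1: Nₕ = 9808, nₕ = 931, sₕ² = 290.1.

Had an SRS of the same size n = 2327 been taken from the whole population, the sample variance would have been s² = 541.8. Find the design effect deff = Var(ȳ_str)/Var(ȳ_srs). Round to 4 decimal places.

Var(ȳ_str) = Σ Wₕ²(1−fₕ)sₕ²/nₕ with Wₕ = Nₕ/41299:
  County 3: (9943/41299)²·(1−1076/9943)·250.7/1076 = 0.012043623
  County 2: (19744/41299)²·(1−261/19744)·339/261 = 0.29293488
  County 4: (1804/41299)²·(1−59/1804)·151.6/59 = 0.0047424208
  County 1: (9808/41299)²·(1−931/9808)·290.1/931 = 0.015906171
  → Var(ȳ_str) = 0.32562709.
Var(ȳ_srs) = (1 − 2327/41299)·541.8/2327 = 0.21971301.
deff = 0.32562709 / 0.21971301 = 1.4821.

1.4821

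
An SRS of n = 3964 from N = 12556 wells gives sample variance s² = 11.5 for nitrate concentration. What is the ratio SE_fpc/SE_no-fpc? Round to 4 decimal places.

f = n/N = 3964/12556 = 0.31570564.
SE_no-fpc = √(s²/n) = 0.053861953; SE_fpc = √((1−f)s²/n) = 0.044555731.
Ratio = √(1−f) = 0.82722087.

0.8272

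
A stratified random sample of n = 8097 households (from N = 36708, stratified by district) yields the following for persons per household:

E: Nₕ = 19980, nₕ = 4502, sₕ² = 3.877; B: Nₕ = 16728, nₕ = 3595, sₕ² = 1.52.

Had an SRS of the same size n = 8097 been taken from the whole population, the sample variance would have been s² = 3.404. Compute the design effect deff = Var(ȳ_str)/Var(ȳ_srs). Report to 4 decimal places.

Var(ȳ_str) = Σ Wₕ²(1−fₕ)sₕ²/nₕ with Wₕ = Nₕ/36708:
  E: (19980/36708)²·(1−4502/19980)·3.877/4502 = 1.9764198 × 10^-4
  B: (16728/36708)²·(1−3595/16728)·1.52/3595 = 6.893364 × 10^-5
  → Var(ȳ_str) = 2.6657562 × 10^-4.
Var(ȳ_srs) = (1 − 8097/36708)·3.404/8097 = 3.2767079 × 10^-4.
deff = (2.6657562 × 10^-4) / (3.2767079 × 10^-4) = 0.8135.

0.8135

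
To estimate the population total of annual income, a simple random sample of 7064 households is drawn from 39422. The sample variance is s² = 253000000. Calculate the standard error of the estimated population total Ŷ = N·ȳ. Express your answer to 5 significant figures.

6.7592 × 10^6

Var(Ŷ) = N²·Var(ȳ) = N²·(1 − n/N)·s²/n.
f = 7064/39422 = 0.17918929; Var(ȳ) = 0.82081071·253000000/7064 = 29397.666.
Var(Ŷ) = 39422² · 29397.666 = 4.5686739 × 10^13.
SE(Ŷ) = √(4.5686739 × 10^13) = 6.7592 × 10^6.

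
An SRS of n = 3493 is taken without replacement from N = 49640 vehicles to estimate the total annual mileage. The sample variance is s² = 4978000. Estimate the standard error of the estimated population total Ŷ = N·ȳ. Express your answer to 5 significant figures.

1.8068 × 10^6

Var(Ŷ) = N²·Var(ȳ) = N²·(1 − n/N)·s²/n.
f = 3493/49640 = 0.07036664; Var(ȳ) = 0.92963336·4978000/3493 = 1324.854.
Var(Ŷ) = 49640² · 1324.854 = 3.264612 × 10^12.
SE(Ŷ) = √(3.264612 × 10^12) = 1.8068 × 10^6.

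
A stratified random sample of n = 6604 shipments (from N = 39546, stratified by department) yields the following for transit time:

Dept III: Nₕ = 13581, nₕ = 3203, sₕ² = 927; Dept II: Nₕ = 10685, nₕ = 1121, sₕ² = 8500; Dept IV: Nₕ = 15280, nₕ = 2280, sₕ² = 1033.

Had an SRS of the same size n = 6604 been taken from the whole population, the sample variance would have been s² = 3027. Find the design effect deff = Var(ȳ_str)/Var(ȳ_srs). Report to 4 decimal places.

Var(ȳ_str) = Σ Wₕ²(1−fₕ)sₕ²/nₕ with Wₕ = Nₕ/39546:
  Dept III: (13581/39546)²·(1−3203/13581)·927/3203 = 0.026083333
  Dept II: (10685/39546)²·(1−1121/10685)·8500/1121 = 0.49547561
  Dept IV: (15280/39546)²·(1−2280/15280)·1033/2280 = 0.057547579
  → Var(ȳ_str) = 0.57910652.
Var(ȳ_srs) = (1 − 6604/39546)·3027/6604 = 0.3818148.
deff = 0.57910652 / 0.3818148 = 1.5167.

1.5167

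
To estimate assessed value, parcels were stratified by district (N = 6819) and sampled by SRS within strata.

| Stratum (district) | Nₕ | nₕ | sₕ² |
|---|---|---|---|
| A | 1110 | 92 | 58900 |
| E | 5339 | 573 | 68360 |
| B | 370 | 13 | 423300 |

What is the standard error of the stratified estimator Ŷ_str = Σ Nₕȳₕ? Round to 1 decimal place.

Var(Ŷ_str) = Σₕ Nₕ²(1 − fₕ)sₕ²/nₕ.
A: 1110²·(1 − 92/1110)·58900/92 = 7.2343285 × 10^8.
E: 5339²·(1 − 573/5339)·68360/573 = 3.0357178 × 10^9.
B: 370²·(1 − 13/370)·423300/13 = 4.3010536 × 10^9.
Sum = 8.0602043 × 10^9.
SE = √(8.0602043 × 10^9) = 89778.6.

89778.6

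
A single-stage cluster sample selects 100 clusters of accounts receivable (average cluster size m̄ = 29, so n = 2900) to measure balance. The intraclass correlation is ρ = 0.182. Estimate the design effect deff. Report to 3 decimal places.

deff = 1 + (29 − 1)·0.182 = 1 + 5.096 = 6.096.

6.096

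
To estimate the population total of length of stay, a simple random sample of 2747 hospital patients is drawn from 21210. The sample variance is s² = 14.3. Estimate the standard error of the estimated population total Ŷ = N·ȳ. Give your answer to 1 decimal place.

1427.8

Var(Ŷ) = N²·Var(ȳ) = N²·(1 − n/N)·s²/n.
f = 2747/21210 = 0.12951438; Var(ȳ) = 0.87048562·14.3/2747 = 0.0045314686.
Var(Ŷ) = 21210² · 0.0045314686 = 2.038545 × 10^6.
SE(Ŷ) = √(2.038545 × 10^6) = 1427.8.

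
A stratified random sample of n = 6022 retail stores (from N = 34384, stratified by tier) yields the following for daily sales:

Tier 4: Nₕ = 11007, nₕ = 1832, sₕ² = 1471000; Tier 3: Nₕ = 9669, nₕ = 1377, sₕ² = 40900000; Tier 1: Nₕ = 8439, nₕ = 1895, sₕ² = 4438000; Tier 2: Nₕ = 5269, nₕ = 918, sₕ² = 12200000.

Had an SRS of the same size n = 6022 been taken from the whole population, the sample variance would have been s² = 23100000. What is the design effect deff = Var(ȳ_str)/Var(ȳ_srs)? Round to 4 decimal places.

0.7743

Var(ȳ_str) = Σ Wₕ²(1−fₕ)sₕ²/nₕ with Wₕ = Nₕ/34384:
  Tier 4: (11007/34384)²·(1−1832/11007)·1471000/1832 = 68.588206
  Tier 3: (9669/34384)²·(1−1377/9669)·40900000/1377 = 2014.2688
  Tier 1: (8439/34384)²·(1−1895/8439)·4438000/1895 = 109.39553
  Tier 2: (5269/34384)²·(1−918/5269)·12200000/918 = 257.70428
  → Var(ȳ_str) = 2449.9568.
Var(ȳ_srs) = (1 − 6022/34384)·23100000/6022 = 3164.1108.
deff = 2449.9568 / 3164.1108 = 0.7743.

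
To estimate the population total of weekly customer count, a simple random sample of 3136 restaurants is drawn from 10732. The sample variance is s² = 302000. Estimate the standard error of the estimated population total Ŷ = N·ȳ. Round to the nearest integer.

Var(Ŷ) = N²·Var(ȳ) = N²·(1 − n/N)·s²/n.
f = 3136/10732 = 0.29221021; Var(ȳ) = 0.70778979·302000/3136 = 68.160879.
Var(Ŷ) = 10732² · 68.160879 = 7.8504854 × 10^9.
SE(Ŷ) = √(7.8504854 × 10^9) = 88603.

88603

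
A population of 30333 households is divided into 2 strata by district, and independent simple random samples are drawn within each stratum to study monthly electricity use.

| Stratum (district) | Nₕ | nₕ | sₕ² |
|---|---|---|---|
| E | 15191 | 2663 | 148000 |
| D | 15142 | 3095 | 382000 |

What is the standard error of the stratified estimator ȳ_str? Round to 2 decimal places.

6.00

Var(ȳ_str) = Σₕ Wₕ²(1 − fₕ)sₕ²/nₕ with Wₕ = Nₕ/N, N = 30333.
E: Wₕ = 0.50080770; term = 0.50080770²·(1 − 0.17530117)·148000/2663 = 11.495502.
D: Wₕ = 0.49919230; term = 0.49919230²·(1 − 0.20439836)·382000/3095 = 24.470009.
Sum = 35.965511.
SE = √(35.965511) = 6.00.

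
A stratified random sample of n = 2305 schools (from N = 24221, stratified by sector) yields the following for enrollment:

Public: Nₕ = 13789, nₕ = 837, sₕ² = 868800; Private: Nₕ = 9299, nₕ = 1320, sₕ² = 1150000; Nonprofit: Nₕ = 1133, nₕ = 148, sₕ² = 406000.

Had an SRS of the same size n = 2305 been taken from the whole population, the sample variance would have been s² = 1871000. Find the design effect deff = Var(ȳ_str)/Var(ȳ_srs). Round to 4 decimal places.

0.5874

Var(ȳ_str) = Σ Wₕ²(1−fₕ)sₕ²/nₕ with Wₕ = Nₕ/24221:
  Public: (13789/24221)²·(1−837/13789)·868800/837 = 315.99472
  Private: (9299/24221)²·(1−1320/9299)·1150000/1320 = 110.18551
  Nonprofit: (1133/24221)²·(1−148/1133)·406000/148 = 5.2185076
  → Var(ȳ_str) = 431.39874.
Var(ȳ_srs) = (1 − 2305/24221)·1871000/2305 = 734.46665.
deff = 431.39874 / 734.46665 = 0.5874.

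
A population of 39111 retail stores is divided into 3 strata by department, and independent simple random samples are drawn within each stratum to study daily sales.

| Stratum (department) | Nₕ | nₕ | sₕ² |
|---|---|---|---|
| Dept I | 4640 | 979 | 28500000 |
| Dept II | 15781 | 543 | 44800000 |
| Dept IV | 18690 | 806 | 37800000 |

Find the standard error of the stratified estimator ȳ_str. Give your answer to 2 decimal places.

Var(ȳ_str) = Σₕ Wₕ²(1 − fₕ)sₕ²/nₕ with Wₕ = Nₕ/N, N = 39111.
Dept I: Wₕ = 0.11863670; term = 0.11863670²·(1 − 0.21099138)·28500000/979 = 323.28238.
Dept II: Wₕ = 0.40349262; term = 0.40349262²·(1 − 0.03440847)·44800000/543 = 12970.085.
Dept IV: Wₕ = 0.47787068; term = 0.47787068²·(1 − 0.04312467)·37800000/806 = 10247.853.
Sum = 23541.22.
SE = √(23541.22) = 153.43.

153.43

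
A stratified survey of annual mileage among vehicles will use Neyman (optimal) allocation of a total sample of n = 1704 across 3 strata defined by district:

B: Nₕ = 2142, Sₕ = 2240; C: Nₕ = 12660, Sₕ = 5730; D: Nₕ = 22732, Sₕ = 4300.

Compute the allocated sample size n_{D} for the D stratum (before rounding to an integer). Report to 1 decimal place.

951.3

Neyman allocation: nₕ = n·NₕSₕ / Σⱼ NⱼSⱼ.
Σ NⱼSⱼ = 2142·2240 + 12660·5730 + 22732·4300 = 1.7508748 × 10^8.
n_{D} = 1704·22732·4300 / (1.7508748 × 10^8) = 951.3.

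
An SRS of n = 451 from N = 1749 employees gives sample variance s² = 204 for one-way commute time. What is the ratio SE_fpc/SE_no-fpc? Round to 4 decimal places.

0.8615

f = n/N = 451/1749 = 0.25786164.
SE_no-fpc = √(s²/n) = 0.67255346; SE_fpc = √((1−f)s²/n) = 0.57938768.
Ratio = √(1−f) = 0.86147453.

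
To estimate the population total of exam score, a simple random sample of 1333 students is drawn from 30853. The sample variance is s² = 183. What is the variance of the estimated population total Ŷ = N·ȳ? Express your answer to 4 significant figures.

Var(Ŷ) = N²·Var(ȳ) = N²·(1 − n/N)·s²/n.
f = 1333/30853 = 0.04320487; Var(ȳ) = 0.95679513·183/1333 = 0.13135297.
Var(Ŷ) = 30853² · 0.13135297 = 1.2503589 × 10^8.

1.250 × 10^8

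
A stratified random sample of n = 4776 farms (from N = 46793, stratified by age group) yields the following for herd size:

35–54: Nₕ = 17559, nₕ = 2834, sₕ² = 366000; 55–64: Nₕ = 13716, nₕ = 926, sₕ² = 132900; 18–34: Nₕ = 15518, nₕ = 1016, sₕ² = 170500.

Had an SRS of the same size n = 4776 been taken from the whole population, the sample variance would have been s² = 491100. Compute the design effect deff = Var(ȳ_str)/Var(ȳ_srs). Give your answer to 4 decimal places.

0.4765

Var(ȳ_str) = Σ Wₕ²(1−fₕ)sₕ²/nₕ with Wₕ = Nₕ/46793:
  35–54: (17559/46793)²·(1−2834/17559)·366000/2834 = 15.250165
  55–64: (13716/46793)²·(1−926/13716)·132900/926 = 11.49874
  18–34: (15518/46793)²·(1−1016/15518)·170500/1016 = 17.247754
  → Var(ȳ_str) = 43.996659.
Var(ȳ_srs) = (1 − 4776/46793)·491100/4776 = 92.331474.
deff = 43.996659 / 92.331474 = 0.4765.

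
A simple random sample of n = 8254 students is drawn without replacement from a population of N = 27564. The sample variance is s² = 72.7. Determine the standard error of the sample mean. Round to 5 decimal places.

0.07855

Under SRS without replacement, Var(ȳ) = (1 − f)·s²/n with f = n/N = 8254/27564 = 0.29944856.
Var(ȳ) = (1 − 0.29944856)·72.7/8254 = 0.70055144·0.0088078507 = 0.0061703526.
SE(ȳ) = √(0.0061703526) = 0.07855.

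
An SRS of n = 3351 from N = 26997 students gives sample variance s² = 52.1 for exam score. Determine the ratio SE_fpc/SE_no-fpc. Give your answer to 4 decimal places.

f = n/N = 3351/26997 = 0.12412490.
SE_no-fpc = √(s²/n) = 0.12469001; SE_fpc = √((1−f)s²/n) = 0.11669513.
Ratio = √(1−f) = 0.93588199.

0.9359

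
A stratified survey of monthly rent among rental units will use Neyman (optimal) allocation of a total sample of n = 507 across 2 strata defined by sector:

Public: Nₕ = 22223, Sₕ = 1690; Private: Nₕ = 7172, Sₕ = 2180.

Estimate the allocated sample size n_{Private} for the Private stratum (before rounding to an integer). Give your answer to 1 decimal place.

Neyman allocation: nₕ = n·NₕSₕ / Σⱼ NⱼSⱼ.
Σ NⱼSⱼ = 22223·1690 + 7172·2180 = 5.319183 × 10^7.
n_{Private} = 507·7172·2180 / (5.319183 × 10^7) = 149.0.

149.0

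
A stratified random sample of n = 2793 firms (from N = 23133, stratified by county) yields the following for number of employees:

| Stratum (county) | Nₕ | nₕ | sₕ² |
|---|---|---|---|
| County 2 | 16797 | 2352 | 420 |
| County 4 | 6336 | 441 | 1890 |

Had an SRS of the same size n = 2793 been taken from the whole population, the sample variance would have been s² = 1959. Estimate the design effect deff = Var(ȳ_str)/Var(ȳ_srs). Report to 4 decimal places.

Var(ȳ_str) = Σ Wₕ²(1−fₕ)sₕ²/nₕ with Wₕ = Nₕ/23133:
  County 2: (16797/23133)²·(1−2352/16797)·420/2352 = 0.080965001
  County 4: (6336/23133)²·(1−441/6336)·1890/441 = 0.29912883
  → Var(ȳ_str) = 0.38009383.
Var(ȳ_srs) = (1 − 2793/23133)·1959/2793 = 0.61671213.
deff = 0.38009383 / 0.61671213 = 0.6163.

0.6163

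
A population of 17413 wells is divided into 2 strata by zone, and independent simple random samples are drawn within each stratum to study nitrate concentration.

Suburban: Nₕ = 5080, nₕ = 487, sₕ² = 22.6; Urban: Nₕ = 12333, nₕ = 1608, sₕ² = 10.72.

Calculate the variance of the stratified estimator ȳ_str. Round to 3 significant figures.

Var(ȳ_str) = Σₕ Wₕ²(1 − fₕ)sₕ²/nₕ with Wₕ = Nₕ/N, N = 17413.
Suburban: Wₕ = 0.29173606; term = 0.29173606²·(1 − 0.09586614)·22.6/487 = 0.0035710213.
Urban: Wₕ = 0.70826394; term = 0.70826394²·(1 − 0.13038190)·10.72/1608 = 0.0029082221.
Sum = 0.0064792434.

0.00648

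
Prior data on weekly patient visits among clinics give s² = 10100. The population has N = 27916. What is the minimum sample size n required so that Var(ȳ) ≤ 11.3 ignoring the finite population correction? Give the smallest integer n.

Without fpc, n₀ = s²/D = 10100/11.3 = 893.8053.
Rounding up, n = 894.

894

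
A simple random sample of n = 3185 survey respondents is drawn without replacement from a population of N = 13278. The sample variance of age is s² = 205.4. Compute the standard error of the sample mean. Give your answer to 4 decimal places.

Under SRS without replacement, Var(ȳ) = (1 − f)·s²/n with f = n/N = 3185/13278 = 0.23987046.
Var(ȳ) = (1 − 0.23987046)·205.4/3185 = 0.76012954·0.064489796 = 0.049020599.
SE(ȳ) = √(0.049020599) = 0.2214.

0.2214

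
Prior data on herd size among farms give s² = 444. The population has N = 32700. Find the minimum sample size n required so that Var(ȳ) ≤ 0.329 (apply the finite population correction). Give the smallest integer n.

1297

Without fpc, n₀ = s²/D = 444/0.329 = 1349.5441.
With fpc, (1 − n/N)·s²/n ≤ D requires n ≥ n₀/(1 + n₀/N) = 1349.5441/(1 + 1349.5441/32700) = 1296.0553.
Rounding up, n = 1297.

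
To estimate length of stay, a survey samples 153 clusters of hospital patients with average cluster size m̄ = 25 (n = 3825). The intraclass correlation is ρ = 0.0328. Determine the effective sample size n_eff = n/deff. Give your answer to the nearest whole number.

deff = 1 + (25 − 1)·0.0328 = 1 + 0.7872 = 1.7872.
n_eff = 3825 / 1.7872 = 2140.

2140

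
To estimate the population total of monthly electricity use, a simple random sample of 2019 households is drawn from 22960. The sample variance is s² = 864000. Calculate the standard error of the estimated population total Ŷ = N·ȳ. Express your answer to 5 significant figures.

453600

Var(Ŷ) = N²·Var(ȳ) = N²·(1 − n/N)·s²/n.
f = 2019/22960 = 0.08793554; Var(ȳ) = 0.91206446·864000/2019 = 390.30396.
Var(Ŷ) = 22960² · 390.30396 = 2.0575326 × 10^11.
SE(Ŷ) = √(2.0575326 × 10^11) = 453600.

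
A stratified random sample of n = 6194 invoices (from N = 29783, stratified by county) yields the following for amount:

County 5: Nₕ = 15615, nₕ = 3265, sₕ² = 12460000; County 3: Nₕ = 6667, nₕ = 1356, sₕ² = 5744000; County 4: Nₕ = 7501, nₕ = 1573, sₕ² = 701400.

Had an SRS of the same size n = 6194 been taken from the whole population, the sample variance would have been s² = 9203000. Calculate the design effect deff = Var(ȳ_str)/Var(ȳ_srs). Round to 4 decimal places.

0.8677

Var(ȳ_str) = Σ Wₕ²(1−fₕ)sₕ²/nₕ with Wₕ = Nₕ/29783:
  County 5: (15615/29783)²·(1−3265/15615)·12460000/3265 = 829.67293
  County 3: (6667/29783)²·(1−1356/6667)·5744000/1356 = 169.09261
  County 4: (7501/29783)²·(1−1573/7501)·701400/1573 = 22.352573
  → Var(ȳ_str) = 1021.1181.
Var(ȳ_srs) = (1 − 6194/29783)·9203000/6194 = 1176.7909.
deff = 1021.1181 / 1176.7909 = 0.8677.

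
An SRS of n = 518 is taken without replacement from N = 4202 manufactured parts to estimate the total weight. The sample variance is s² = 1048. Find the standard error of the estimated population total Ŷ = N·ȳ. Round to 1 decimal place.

5596.3

Var(Ŷ) = N²·Var(ȳ) = N²·(1 − n/N)·s²/n.
f = 518/4202 = 0.12327463; Var(ȳ) = 0.87672537·1048/518 = 1.773761.
Var(Ŷ) = 4202² · 1.773761 = 3.131895 × 10^7.
SE(Ŷ) = √(3.131895 × 10^7) = 5596.3.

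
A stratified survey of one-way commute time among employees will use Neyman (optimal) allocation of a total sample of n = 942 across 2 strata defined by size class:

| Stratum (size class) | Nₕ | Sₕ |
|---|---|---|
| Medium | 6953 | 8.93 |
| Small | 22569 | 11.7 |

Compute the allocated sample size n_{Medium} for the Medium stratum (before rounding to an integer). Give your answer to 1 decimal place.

Neyman allocation: nₕ = n·NₕSₕ / Σⱼ NⱼSⱼ.
Σ NⱼSⱼ = 6953·8.93 + 22569·11.7 = 326147.59.
n_{Medium} = 942·6953·8.93 / 326147.59 = 179.3.

179.3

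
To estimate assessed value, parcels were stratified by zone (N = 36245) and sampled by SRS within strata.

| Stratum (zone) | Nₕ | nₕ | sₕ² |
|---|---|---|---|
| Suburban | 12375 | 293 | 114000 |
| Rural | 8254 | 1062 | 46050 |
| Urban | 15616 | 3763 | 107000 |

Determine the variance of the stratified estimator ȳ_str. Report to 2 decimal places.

50.25

Var(ȳ_str) = Σₕ Wₕ²(1 − fₕ)sₕ²/nₕ with Wₕ = Nₕ/N, N = 36245.
Suburban: Wₕ = 0.34142640; term = 0.34142640²·(1 − 0.02367677)·114000/293 = 44.281779.
Rural: Wₕ = 0.22772796; term = 0.22772796²·(1 − 0.12866489)·46050/1062 = 1.9593998.
Urban: Wₕ = 0.43084563; term = 0.43084563²·(1 − 0.24097080)·107000/3763 = 4.0063735.
Sum = 50.247552.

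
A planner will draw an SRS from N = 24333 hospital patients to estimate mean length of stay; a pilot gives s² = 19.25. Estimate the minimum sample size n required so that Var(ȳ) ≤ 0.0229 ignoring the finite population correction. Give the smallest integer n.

Without fpc, n₀ = s²/D = 19.25/0.0229 = 840.6114.
Rounding up, n = 841.

841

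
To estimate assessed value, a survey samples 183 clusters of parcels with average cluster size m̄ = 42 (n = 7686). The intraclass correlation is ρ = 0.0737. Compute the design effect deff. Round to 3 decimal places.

4.022

deff = 1 + (42 − 1)·0.0737 = 1 + 3.0217 = 4.0217.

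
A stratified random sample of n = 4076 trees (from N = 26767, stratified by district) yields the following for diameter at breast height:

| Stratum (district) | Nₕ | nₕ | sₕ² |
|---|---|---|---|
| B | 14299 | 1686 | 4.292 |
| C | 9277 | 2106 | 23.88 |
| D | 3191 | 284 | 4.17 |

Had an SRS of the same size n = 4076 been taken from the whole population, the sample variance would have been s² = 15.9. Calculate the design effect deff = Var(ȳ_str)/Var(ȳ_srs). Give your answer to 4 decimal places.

0.5696

Var(ȳ_str) = Σ Wₕ²(1−fₕ)sₕ²/nₕ with Wₕ = Nₕ/26767:
  B: (14299/26767)²·(1−1686/14299)·4.292/1686 = 6.4080635 × 10^-4
  C: (9277/26767)²·(1−2106/9277)·23.88/2106 = 0.0010528435
  D: (3191/26767)²·(1−284/3191)·4.17/284 = 1.9010352 × 10^-4
  → Var(ȳ_str) = 0.0018837534.
Var(ȳ_srs) = (1 − 4076/26767)·15.9/4076 = 0.0033068682.
deff = 0.0018837534 / 0.0033068682 = 0.5696.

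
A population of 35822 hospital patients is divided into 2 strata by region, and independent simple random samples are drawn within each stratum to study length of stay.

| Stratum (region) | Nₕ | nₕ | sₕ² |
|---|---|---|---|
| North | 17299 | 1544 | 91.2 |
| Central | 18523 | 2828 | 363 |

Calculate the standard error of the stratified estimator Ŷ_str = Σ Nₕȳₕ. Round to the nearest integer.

7309

Var(Ŷ_str) = Σₕ Nₕ²(1 − fₕ)sₕ²/nₕ.
North: 17299²·(1 − 1544/17299)·91.2/1544 = 1.6098557 × 10^7.
Central: 18523²·(1 − 2828/18523)·363/2828 = 3.7316411 × 10^7.
Sum = 5.3414968 × 10^7.
SE = √(5.3414968 × 10^7) = 7309.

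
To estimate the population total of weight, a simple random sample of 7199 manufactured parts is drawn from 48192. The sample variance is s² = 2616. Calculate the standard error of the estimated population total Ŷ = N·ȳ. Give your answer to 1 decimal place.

Var(Ŷ) = N²·Var(ȳ) = N²·(1 − n/N)·s²/n.
f = 7199/48192 = 0.14938164; Var(ȳ) = 0.85061836·2616/7199 = 0.30910093.
Var(Ŷ) = 48192² · 0.30910093 = 7.1787729 × 10^8.
SE(Ŷ) = √(7.1787729 × 10^8) = 26793.2.

26793.2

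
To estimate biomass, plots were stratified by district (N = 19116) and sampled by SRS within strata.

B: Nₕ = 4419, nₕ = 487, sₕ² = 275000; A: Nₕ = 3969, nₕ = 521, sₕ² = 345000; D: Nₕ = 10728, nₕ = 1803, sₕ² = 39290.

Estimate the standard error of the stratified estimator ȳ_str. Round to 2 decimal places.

7.57

Var(ȳ_str) = Σₕ Wₕ²(1 − fₕ)sₕ²/nₕ with Wₕ = Nₕ/N, N = 19116.
B: Wₕ = 0.23116761; term = 0.23116761²·(1 − 0.11020593)·275000/487 = 26.85018.
A: Wₕ = 0.20762712; term = 0.20762712²·(1 − 0.13126732)·345000/521 = 24.799087.
D: Wₕ = 0.56120527; term = 0.56120527²·(1 − 0.16806488)·39290/1803 = 5.7097783.
Sum = 57.359045.
SE = √(57.359045) = 7.57.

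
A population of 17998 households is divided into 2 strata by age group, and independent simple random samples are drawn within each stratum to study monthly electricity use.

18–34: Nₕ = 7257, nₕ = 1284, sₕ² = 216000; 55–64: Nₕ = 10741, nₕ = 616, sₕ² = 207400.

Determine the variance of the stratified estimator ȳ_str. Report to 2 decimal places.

135.55

Var(ȳ_str) = Σₕ Wₕ²(1 − fₕ)sₕ²/nₕ with Wₕ = Nₕ/N, N = 17998.
18–34: Wₕ = 0.40321147; term = 0.40321147²·(1 − 0.17693262)·216000/1284 = 22.510745.
55–64: Wₕ = 0.59678853; term = 0.59678853²·(1 − 0.05735034)·207400/616 = 113.03665.
Sum = 135.5474.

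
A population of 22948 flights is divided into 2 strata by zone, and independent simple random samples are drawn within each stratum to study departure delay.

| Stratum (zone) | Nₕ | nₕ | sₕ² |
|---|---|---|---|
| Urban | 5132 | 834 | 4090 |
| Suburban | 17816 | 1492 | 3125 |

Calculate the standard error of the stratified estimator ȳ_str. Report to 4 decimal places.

1.1671

Var(ȳ_str) = Σₕ Wₕ²(1 − fₕ)sₕ²/nₕ with Wₕ = Nₕ/N, N = 22948.
Urban: Wₕ = 0.22363605; term = 0.22363605²·(1 − 0.16250974)·4090/834 = 0.20540955.
Suburban: Wₕ = 0.77636395; term = 0.77636395²·(1 − 0.08374495)·3125/1492 = 1.1567202.
Sum = 1.3621298.
SE = √(1.3621298) = 1.1671.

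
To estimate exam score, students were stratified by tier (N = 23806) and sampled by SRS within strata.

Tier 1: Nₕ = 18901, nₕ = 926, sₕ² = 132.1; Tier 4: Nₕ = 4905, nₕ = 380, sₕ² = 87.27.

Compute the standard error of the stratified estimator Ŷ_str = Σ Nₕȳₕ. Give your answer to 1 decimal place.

7318.8

Var(Ŷ_str) = Σₕ Nₕ²(1 − fₕ)sₕ²/nₕ.
Tier 1: 18901²·(1 − 926/18901)·132.1/926 = 4.846693 × 10^7.
Tier 4: 4905²·(1 − 380/4905)·87.27/380 = 5.0972857 × 10^6.
Sum = 5.3564216 × 10^7.
SE = √(5.3564216 × 10^7) = 7318.8.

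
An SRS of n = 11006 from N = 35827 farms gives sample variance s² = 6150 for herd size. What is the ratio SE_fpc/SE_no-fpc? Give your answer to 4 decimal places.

f = n/N = 11006/35827 = 0.30719848.
SE_no-fpc = √(s²/n) = 0.74751998; SE_fpc = √((1−f)s²/n) = 0.62219601.
Ratio = √(1−f) = 0.83234699.

0.8323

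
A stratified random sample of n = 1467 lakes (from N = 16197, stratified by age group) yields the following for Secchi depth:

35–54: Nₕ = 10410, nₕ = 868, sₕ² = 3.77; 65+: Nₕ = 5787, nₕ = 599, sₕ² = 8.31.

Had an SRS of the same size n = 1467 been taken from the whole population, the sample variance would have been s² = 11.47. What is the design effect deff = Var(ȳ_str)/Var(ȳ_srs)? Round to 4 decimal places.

Var(ȳ_str) = Σ Wₕ²(1−fₕ)sₕ²/nₕ with Wₕ = Nₕ/16197:
  35–54: (10410/16197)²·(1−868/10410)·3.77/868 = 0.001644533
  65+: (5787/16197)²·(1−599/5787)·8.31/599 = 0.0015876636
  → Var(ȳ_str) = 0.0032321966.
Var(ȳ_srs) = (1 − 1467/16197)·11.47/1467 = 0.0071105217.
deff = 0.0032321966 / 0.0071105217 = 0.4546.

0.4546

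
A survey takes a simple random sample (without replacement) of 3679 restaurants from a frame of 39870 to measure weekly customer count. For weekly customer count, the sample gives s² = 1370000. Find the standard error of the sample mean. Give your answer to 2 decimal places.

18.39

Under SRS without replacement, Var(ȳ) = (1 − f)·s²/n with f = n/N = 3679/39870 = 0.09227489.
Var(ȳ) = (1 − 0.09227489)·1370000/3679 = 0.90772511·372.3838 = 338.02212.
SE(ȳ) = √(338.02212) = 18.39.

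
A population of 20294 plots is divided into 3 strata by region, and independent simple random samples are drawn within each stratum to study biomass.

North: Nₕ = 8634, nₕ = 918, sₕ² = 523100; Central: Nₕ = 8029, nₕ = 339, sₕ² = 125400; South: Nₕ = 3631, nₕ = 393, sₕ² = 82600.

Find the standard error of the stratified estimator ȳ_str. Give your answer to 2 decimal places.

Var(ȳ_str) = Σₕ Wₕ²(1 − fₕ)sₕ²/nₕ with Wₕ = Nₕ/N, N = 20294.
North: Wₕ = 0.42544594; term = 0.42544594²·(1 − 0.10632384)·523100/918 = 92.174542.
Central: Wₕ = 0.39563418; term = 0.39563418²·(1 − 0.04222195)·125400/339 = 55.456228.
South: Wₕ = 0.17891988; term = 0.17891988²·(1 − 0.10823465)·82600/393 = 6.0000556.
Sum = 153.63083.
SE = √(153.63083) = 12.39.

12.39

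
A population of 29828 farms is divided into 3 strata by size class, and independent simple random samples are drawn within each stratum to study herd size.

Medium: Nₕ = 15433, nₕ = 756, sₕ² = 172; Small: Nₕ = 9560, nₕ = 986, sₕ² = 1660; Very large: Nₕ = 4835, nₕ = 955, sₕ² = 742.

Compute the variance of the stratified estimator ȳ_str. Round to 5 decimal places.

0.22941

Var(ȳ_str) = Σₕ Wₕ²(1 − fₕ)sₕ²/nₕ with Wₕ = Nₕ/N, N = 29828.
Medium: Wₕ = 0.51739976; term = 0.51739976²·(1 − 0.04898594)·172/756 = 0.057922331.
Small: Wₕ = 0.32050422; term = 0.32050422²·(1 − 0.10313808)·1660/986 = 0.15510446.
Very large: Wₕ = 0.16209602; term = 0.16209602²·(1 − 0.19751810)·742/955 = 0.016382511.
Sum = 0.2294093.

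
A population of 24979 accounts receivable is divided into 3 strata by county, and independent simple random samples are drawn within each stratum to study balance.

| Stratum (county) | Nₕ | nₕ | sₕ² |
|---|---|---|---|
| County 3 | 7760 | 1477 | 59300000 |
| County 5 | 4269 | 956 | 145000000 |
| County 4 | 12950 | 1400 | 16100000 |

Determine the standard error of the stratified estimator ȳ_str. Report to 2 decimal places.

Var(ȳ_str) = Σₕ Wₕ²(1 − fₕ)sₕ²/nₕ with Wₕ = Nₕ/N, N = 24979.
County 3: Wₕ = 0.31066096; term = 0.31066096²·(1 − 0.19033505)·59300000/1477 = 3137.2771.
County 5: Wₕ = 0.17090356; term = 0.17090356²·(1 − 0.22394003)·145000000/956 = 3438.0137.
County 4: Wₕ = 0.51843549; term = 0.51843549²·(1 − 0.10810811)·16100000/1400 = 2756.7634.
Sum = 9332.0542.
SE = √(9332.0542) = 96.60.

96.60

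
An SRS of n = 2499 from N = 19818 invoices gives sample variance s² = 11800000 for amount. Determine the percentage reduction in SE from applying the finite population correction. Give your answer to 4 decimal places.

6.5172

f = n/N = 2499/19818 = 0.12609749.
SE_no-fpc = √(s²/n) = 68.716001; SE_fpc = √((1−f)s²/n) = 64.237609.
Ratio = √(1−f) = 0.93482753. Reduction = 100·(1 − 0.93482753) = 6.5172%.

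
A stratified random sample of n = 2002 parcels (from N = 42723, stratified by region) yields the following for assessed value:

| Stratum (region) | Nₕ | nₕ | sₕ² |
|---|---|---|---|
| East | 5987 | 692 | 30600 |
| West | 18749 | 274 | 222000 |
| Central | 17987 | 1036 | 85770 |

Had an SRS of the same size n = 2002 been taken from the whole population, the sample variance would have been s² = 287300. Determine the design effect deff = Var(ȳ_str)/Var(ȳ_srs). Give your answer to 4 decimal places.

Var(ȳ_str) = Σ Wₕ²(1−fₕ)sₕ²/nₕ with Wₕ = Nₕ/42723:
  East: (5987/42723)²·(1−692/5987)·30600/692 = 0.76801035
  West: (18749/42723)²·(1−274/18749)·222000/274 = 153.75933
  Central: (17987/42723)²·(1−1036/17987)·85770/1036 = 13.829492
  → Var(ȳ_str) = 168.35683.
Var(ȳ_srs) = (1 − 2002/42723)·287300/2002 = 136.78178.
deff = 168.35683 / 136.78178 = 1.2308.

1.2308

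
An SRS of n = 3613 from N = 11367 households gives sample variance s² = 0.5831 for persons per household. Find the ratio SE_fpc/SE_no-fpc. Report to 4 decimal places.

f = n/N = 3613/11367 = 0.31784992.
SE_no-fpc = √(s²/n) = 0.012703914; SE_fpc = √((1−f)s²/n) = 0.010492464.
Ratio = √(1−f) = 0.82592378.

0.8259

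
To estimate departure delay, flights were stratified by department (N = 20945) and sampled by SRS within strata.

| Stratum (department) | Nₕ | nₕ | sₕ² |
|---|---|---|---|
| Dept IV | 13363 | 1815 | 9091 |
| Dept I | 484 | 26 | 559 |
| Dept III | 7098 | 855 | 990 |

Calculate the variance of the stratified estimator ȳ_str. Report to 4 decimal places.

Var(ȳ_str) = Σₕ Wₕ²(1 − fₕ)sₕ²/nₕ with Wₕ = Nₕ/N, N = 20945.
Dept IV: Wₕ = 0.63800430; term = 0.63800430²·(1 − 0.13582279)·9091/1815 = 1.7619154.
Dept I: Wₕ = 0.02310814; term = 0.02310814²·(1 − 0.05371901)·559/26 = 0.01086397.
Dept III: Wₕ = 0.33888756; term = 0.33888756²·(1 − 0.12045647)·990/855 = 0.11696009.
Sum = 1.8897395.

1.8897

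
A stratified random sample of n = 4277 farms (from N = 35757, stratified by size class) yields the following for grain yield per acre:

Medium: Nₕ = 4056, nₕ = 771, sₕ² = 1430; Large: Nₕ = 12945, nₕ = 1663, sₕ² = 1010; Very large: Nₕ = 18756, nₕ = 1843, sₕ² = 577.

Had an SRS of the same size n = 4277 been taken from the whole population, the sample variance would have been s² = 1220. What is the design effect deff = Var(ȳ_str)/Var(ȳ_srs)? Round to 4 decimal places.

Var(ȳ_str) = Σ Wₕ²(1−fₕ)sₕ²/nₕ with Wₕ = Nₕ/35757:
  Medium: (4056/35757)²·(1−771/4056)·1430/771 = 0.019328263
  Large: (12945/35757)²·(1−1663/12945)·1010/1663 = 0.069373743
  Very large: (18756/35757)²·(1−1843/18756)·577/1843 = 0.07767642
  → Var(ȳ_str) = 0.16637843.
Var(ȳ_srs) = (1 − 4277/35757)·1220/4277 = 0.25112747.
deff = 0.16637843 / 0.25112747 = 0.6625.

0.6625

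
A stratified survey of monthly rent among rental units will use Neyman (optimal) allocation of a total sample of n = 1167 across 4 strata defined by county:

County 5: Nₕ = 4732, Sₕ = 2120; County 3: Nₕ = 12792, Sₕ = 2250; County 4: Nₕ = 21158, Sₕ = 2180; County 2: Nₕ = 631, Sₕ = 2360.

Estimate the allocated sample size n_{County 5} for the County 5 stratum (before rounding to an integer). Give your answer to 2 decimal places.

Neyman allocation: nₕ = n·NₕSₕ / Σⱼ NⱼSⱼ.
Σ NⱼSⱼ = 4732·2120 + 12792·2250 + 21158·2180 + 631·2360 = 8.642744 × 10^7.
n_{County 5} = 1167·4732·2120 / (8.642744 × 10^7) = 135.46.

135.46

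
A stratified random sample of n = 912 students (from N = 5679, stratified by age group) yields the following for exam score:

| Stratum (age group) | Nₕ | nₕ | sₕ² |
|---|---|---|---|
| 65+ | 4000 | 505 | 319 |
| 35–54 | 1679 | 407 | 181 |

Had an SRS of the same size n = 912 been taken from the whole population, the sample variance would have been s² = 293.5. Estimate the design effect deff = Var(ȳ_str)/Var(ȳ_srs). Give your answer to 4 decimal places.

1.1226

Var(ȳ_str) = Σ Wₕ²(1−fₕ)sₕ²/nₕ with Wₕ = Nₕ/5679:
  65+: (4000/5679)²·(1−505/4000)·319/505 = 0.27381847
  35–54: (1679/5679)²·(1−407/1679)·181/407 = 0.029449521
  → Var(ȳ_str) = 0.30326799.
Var(ȳ_srs) = (1 − 912/5679)·293.5/912 = 0.27013854.
deff = 0.30326799 / 0.27013854 = 1.1226.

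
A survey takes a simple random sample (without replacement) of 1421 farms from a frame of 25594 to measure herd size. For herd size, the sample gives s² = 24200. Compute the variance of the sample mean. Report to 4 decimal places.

Under SRS without replacement, Var(ȳ) = (1 − f)·s²/n with f = n/N = 1421/25594 = 0.05552083.
Var(ȳ) = (1 − 0.05552083)·24200/1421 = 0.94447917·17.03026 = 16.084726.

16.0847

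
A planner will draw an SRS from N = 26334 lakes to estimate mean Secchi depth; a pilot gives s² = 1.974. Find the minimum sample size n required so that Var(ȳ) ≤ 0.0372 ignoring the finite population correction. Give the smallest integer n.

54

Without fpc, n₀ = s²/D = 1.974/0.0372 = 53.0645.
Rounding up, n = 54.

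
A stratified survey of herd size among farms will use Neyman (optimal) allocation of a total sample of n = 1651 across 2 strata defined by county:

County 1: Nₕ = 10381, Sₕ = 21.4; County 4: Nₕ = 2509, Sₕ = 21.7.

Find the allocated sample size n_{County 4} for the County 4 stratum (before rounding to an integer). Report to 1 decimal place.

325.0

Neyman allocation: nₕ = n·NₕSₕ / Σⱼ NⱼSⱼ.
Σ NⱼSⱼ = 10381·21.4 + 2509·21.7 = 276598.7.
n_{County 4} = 1651·2509·21.7 / 276598.7 = 325.0.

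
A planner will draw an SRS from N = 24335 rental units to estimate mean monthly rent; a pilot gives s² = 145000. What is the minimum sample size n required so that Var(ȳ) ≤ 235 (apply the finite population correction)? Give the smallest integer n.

Without fpc, n₀ = s²/D = 145000/235 = 617.0213.
With fpc, (1 − n/N)·s²/n ≤ D requires n ≥ n₀/(1 + n₀/N) = 617.0213/(1 + 617.0213/24335) = 601.7634.
Rounding up, n = 602.

602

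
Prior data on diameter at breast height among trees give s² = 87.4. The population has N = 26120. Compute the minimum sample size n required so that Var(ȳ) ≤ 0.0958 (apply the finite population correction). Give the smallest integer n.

882

Without fpc, n₀ = s²/D = 87.4/0.0958 = 912.3173.
With fpc, (1 − n/N)·s²/n ≤ D requires n ≥ n₀/(1 + n₀/N) = 912.3173/(1 + 912.3173/26120) = 881.5274.
Rounding up, n = 882.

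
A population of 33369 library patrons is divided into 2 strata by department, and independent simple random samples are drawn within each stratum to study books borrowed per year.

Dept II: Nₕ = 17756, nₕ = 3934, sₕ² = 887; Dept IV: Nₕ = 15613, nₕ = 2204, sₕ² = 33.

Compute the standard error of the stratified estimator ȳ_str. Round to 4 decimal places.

Var(ȳ_str) = Σₕ Wₕ²(1 − fₕ)sₕ²/nₕ with Wₕ = Nₕ/N, N = 33369.
Dept II: Wₕ = 0.53211064; term = 0.53211064²·(1 − 0.22155891)·887/3934 = 0.049695711.
Dept IV: Wₕ = 0.46788936; term = 0.46788936²·(1 − 0.14116441)·33/2204 = 0.0028151317.
Sum = 0.052510843.
SE = √(0.052510843) = 0.2292.

0.2292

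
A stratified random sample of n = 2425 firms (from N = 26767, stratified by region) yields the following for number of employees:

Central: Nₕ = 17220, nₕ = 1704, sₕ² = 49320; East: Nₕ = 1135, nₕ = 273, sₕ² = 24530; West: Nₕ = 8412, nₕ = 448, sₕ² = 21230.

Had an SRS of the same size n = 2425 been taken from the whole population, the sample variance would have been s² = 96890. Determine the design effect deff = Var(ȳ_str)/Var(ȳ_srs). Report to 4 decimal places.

0.4224

Var(ȳ_str) = Σ Wₕ²(1−fₕ)sₕ²/nₕ with Wₕ = Nₕ/26767:
  Central: (17220/26767)²·(1−1704/17220)·49320/1704 = 10.793617
  East: (1135/26767)²·(1−273/1135)·24530/273 = 0.12269832
  West: (8412/26767)²·(1−448/8412)·21230/448 = 4.4310137
  → Var(ȳ_str) = 15.347329.
Var(ȳ_srs) = (1 − 2425/26767)·96890/2425 = 36.334884.
deff = 15.347329 / 36.334884 = 0.4224.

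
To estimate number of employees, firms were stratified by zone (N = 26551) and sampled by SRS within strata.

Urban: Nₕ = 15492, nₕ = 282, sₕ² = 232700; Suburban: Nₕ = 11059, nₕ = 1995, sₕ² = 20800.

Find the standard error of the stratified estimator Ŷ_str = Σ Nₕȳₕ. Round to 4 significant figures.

Var(Ŷ_str) = Σₕ Nₕ²(1 − fₕ)sₕ²/nₕ.
Urban: 15492²·(1 − 282/15492)·232700/282 = 1.9443927 × 10^11.
Suburban: 11059²·(1 − 1995/11059)·20800/1995 = 1.045096 × 10^9.
Sum = 1.9548437 × 10^11.
SE = √(1.9548437 × 10^11) = 442100.

442100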